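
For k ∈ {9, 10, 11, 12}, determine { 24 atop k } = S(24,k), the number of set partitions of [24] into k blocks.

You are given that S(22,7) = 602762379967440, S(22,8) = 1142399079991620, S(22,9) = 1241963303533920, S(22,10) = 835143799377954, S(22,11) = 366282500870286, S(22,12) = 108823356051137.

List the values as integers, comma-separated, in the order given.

row 23: T[23][8]=8·1142399079991620+602762379967440=9741955019900400  T[23][9]=9·1241963303533920+1142399079991620=12320068811796900  T[23][10]=10·835143799377954+1241963303533920=9593401297313460  T[23][11]=11·366282500870286+835143799377954=4864251308951100  T[23][12]=12·108823356051137+366282500870286=1672162773483930
row 24: T[24][9]=9·12320068811796900+9741955019900400=120622574326072500  T[24][10]=10·9593401297313460+12320068811796900=108254081784931500  T[24][11]=11·4864251308951100+9593401297313460=63100165695775560  T[24][12]=12·1672162773483930+4864251308951100=24930204590758260
Read S(24,9) = 120622574326072500, S(24,10) = 108254081784931500, S(24,11) = 63100165695775560, S(24,12) = 24930204590758260.

120622574326072500, 108254081784931500, 63100165695775560, 24930204590758260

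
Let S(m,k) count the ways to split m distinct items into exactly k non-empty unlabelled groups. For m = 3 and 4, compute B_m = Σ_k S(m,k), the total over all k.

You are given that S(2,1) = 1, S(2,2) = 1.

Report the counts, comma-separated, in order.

5, 15

i=3: T(3,1)=0+1·1=1 | T(3,2)=1+2·1=3 | T(3,3)=1+3·0=1
i=4: T(4,1)=0+1·1=1 | T(4,2)=1+2·3=7 | T(4,3)=3+3·1=6 | T(4,4)=1+4·0=1
B_3 = ΣS(3,k) = 1+3+1 = 5
B_4 = ΣS(4,k) = 1+7+6+1 = 15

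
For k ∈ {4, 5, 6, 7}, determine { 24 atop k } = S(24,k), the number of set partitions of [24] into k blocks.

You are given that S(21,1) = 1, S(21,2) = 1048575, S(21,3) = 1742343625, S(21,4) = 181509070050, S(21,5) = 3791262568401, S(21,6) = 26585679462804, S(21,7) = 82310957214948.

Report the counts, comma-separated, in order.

r22: T_22,2=2×1048575+1=2097151; T_22,3=3×1742343625+1048575=5228079450; T_22,4=4×181509070050+1742343625=727778623825; T_22,5=5×3791262568401+181509070050=19137821912055; T_22,6=6×26585679462804+3791262568401=163305339345225; T_22,7=7×82310957214948+26585679462804=602762379967440
r23: T_23,3=3×5228079450+2097151=15686335501; T_23,4=4×727778623825+5228079450=2916342574750; T_23,5=5×19137821912055+727778623825=96416888184100; T_23,6=6×163305339345225+19137821912055=998969857983405; T_23,7=7×602762379967440+163305339345225=4382641999117305
r24: T_24,4=4×2916342574750+15686335501=11681056634501; T_24,5=5×96416888184100+2916342574750=485000783495250; T_24,6=6×998969857983405+96416888184100=6090236036084530; T_24,7=7×4382641999117305+998969857983405=31677463851804540
Read S(24,4) = 11681056634501, S(24,5) = 485000783495250, S(24,6) = 6090236036084530, S(24,7) = 31677463851804540.

11681056634501, 485000783495250, 6090236036084530, 31677463851804540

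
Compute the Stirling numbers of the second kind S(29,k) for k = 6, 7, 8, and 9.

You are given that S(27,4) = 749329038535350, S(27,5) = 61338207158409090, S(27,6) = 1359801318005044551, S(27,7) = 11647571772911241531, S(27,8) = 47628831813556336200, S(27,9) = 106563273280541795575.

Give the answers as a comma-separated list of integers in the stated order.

49628317055962639176, 588469772213874823272, 3224318613979279184316, 9452962848327254398506

@28  (28,5):61338207158409090·5+749329038535350→307440364830580800, (28,6):1359801318005044551·6+61338207158409090→8220146115188676396, (28,7):11647571772911241531·7+1359801318005044551→82892803728383735268, (28,8):47628831813556336200·8+11647571772911241531→392678226281361931131, (28,9):106563273280541795575·9+47628831813556336200→1006698291338432496375
@29  (29,6):8220146115188676396·6+307440364830580800→49628317055962639176, (29,7):82892803728383735268·7+8220146115188676396→588469772213874823272, (29,8):392678226281361931131·8+82892803728383735268→3224318613979279184316, (29,9):1006698291338432496375·9+392678226281361931131→9452962848327254398506
Read S(29,6) = 49628317055962639176, S(29,7) = 588469772213874823272, S(29,8) = 3224318613979279184316, S(29,9) = 9452962848327254398506.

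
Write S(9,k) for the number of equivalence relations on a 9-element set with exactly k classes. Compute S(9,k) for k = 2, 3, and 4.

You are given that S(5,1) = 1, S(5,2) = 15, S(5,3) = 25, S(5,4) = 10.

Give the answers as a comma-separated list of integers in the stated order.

255, 3025, 7770

@6  (6,1):1·1+0→1, (6,2):15·2+1→31, (6,3):25·3+15→90, (6,4):10·4+25→65
@7  (7,1):1·1+0→1, (7,2):31·2+1→63, (7,3):90·3+31→301, (7,4):65·4+90→350
@8  (8,1):1·1+0→1, (8,2):63·2+1→127, (8,3):301·3+63→966, (8,4):350·4+301→1701
@9  (9,2):127·2+1→255, (9,3):966·3+127→3025, (9,4):1701·4+966→7770
Read S(9,2) = 255, S(9,3) = 3025, S(9,4) = 7770.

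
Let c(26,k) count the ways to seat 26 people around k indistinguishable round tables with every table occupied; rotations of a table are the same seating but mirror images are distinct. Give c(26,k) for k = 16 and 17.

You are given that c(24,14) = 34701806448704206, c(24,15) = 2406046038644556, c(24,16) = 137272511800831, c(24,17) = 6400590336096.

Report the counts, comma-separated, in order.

234961569422786050, 12972753318542875

row 25: T[25][15]=24·2406046038644556+34701806448704206=92446911376173550  T[25][16]=24·137272511800831+2406046038644556=5700586321864500  T[25][17]=24·6400590336096+137272511800831=290886679867135
row 26: T[26][16]=25·5700586321864500+92446911376173550=234961569422786050  T[26][17]=25·290886679867135+5700586321864500=12972753318542875
Read c(26,16) = 234961569422786050, c(26,17) = 12972753318542875.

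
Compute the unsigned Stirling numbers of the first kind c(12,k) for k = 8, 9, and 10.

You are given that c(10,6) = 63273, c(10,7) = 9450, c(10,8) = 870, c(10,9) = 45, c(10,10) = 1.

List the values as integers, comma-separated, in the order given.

@11  (11,7):9450·10+63273→157773, (11,8):870·10+9450→18150, (11,9):45·10+870→1320, (11,10):1·10+45→55
@12  (12,8):18150·11+157773→357423, (12,9):1320·11+18150→32670, (12,10):55·11+1320→1925
Read c(12,8) = 357423, c(12,9) = 32670, c(12,10) = 1925.

357423, 32670, 1925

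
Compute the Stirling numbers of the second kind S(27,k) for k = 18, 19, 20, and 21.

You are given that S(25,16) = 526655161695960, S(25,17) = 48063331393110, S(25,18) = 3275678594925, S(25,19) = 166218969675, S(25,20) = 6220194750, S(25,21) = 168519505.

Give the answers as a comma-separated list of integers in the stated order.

r26: T_26,17=17×48063331393110+526655161695960=1343731795378830; T_26,18=18×3275678594925+48063331393110=107025546101760; T_26,19=19×166218969675+3275678594925=6433839018750; T_26,20=20×6220194750+166218969675=290622864675; T_26,21=21×168519505+6220194750=9759104355
r27: T_27,18=18×107025546101760+1343731795378830=3270191625210510; T_27,19=19×6433839018750+107025546101760=229268487458010; T_27,20=20×290622864675+6433839018750=12246296312250; T_27,21=21×9759104355+290622864675=495564056130
Read S(27,18) = 3270191625210510, S(27,19) = 229268487458010, S(27,20) = 12246296312250, S(27,21) = 495564056130.

3270191625210510, 229268487458010, 12246296312250, 495564056130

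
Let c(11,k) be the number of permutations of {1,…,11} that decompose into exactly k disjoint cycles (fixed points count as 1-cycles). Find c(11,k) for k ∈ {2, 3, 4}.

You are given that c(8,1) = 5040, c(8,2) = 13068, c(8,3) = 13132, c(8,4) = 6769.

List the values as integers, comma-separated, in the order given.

10628640, 12753576, 8409500

r9: T_9,1=8×5040+0=40320; T_9,2=8×13068+5040=109584; T_9,3=8×13132+13068=118124; T_9,4=8×6769+13132=67284
r10: T_10,1=9×40320+0=362880; T_10,2=9×109584+40320=1026576; T_10,3=9×118124+109584=1172700; T_10,4=9×67284+118124=723680
r11: T_11,2=10×1026576+362880=10628640; T_11,3=10×1172700+1026576=12753576; T_11,4=10×723680+1172700=8409500
Read c(11,2) = 10628640, c(11,3) = 12753576, c(11,4) = 8409500.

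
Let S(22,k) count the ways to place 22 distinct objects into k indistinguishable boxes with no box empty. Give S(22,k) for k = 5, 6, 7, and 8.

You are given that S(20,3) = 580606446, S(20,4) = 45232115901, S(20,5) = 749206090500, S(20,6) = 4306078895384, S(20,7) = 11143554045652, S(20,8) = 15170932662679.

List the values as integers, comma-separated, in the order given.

19137821912055, 163305339345225, 602762379967440, 1142399079991620

@21  (21,4):45232115901·4+580606446→181509070050, (21,5):749206090500·5+45232115901→3791262568401, (21,6):4306078895384·6+749206090500→26585679462804, (21,7):11143554045652·7+4306078895384→82310957214948, (21,8):15170932662679·8+11143554045652→132511015347084
@22  (22,5):3791262568401·5+181509070050→19137821912055, (22,6):26585679462804·6+3791262568401→163305339345225, (22,7):82310957214948·7+26585679462804→602762379967440, (22,8):132511015347084·8+82310957214948→1142399079991620
Read S(22,5) = 19137821912055, S(22,6) = 163305339345225, S(22,7) = 602762379967440, S(22,8) = 1142399079991620.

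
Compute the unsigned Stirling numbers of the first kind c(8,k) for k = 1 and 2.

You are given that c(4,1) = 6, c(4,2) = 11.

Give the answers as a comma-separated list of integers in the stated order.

i=5: T(5,1)=0+4·6=24 | T(5,2)=6+4·11=50
i=6: T(6,1)=0+5·24=120 | T(6,2)=24+5·50=274
i=7: T(7,1)=0+6·120=720 | T(7,2)=120+6·274=1764
i=8: T(8,1)=0+7·720=5040 | T(8,2)=720+7·1764=13068
Read c(8,1) = 5040, c(8,2) = 13068.

5040, 13068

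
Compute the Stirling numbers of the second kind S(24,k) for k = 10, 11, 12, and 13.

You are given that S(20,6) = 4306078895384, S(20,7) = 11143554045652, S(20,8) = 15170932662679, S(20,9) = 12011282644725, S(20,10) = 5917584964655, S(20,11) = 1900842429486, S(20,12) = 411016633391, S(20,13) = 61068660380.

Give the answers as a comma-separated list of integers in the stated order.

[21] T[21,7]:7*11143554045652+4306078895384=82310957214948 · T[21,8]:8*15170932662679+11143554045652=132511015347084 · T[21,9]:9*12011282644725+15170932662679=123272476465204 · T[21,10]:10*5917584964655+12011282644725=71187132291275 · T[21,11]:11*1900842429486+5917584964655=26826851689001 · T[21,12]:12*411016633391+1900842429486=6833042030178 · T[21,13]:13*61068660380+411016633391=1204909218331
[22] T[22,8]:8*132511015347084+82310957214948=1142399079991620 · T[22,9]:9*123272476465204+132511015347084=1241963303533920 · T[22,10]:10*71187132291275+123272476465204=835143799377954 · T[22,11]:11*26826851689001+71187132291275=366282500870286 · T[22,12]:12*6833042030178+26826851689001=108823356051137 · T[22,13]:13*1204909218331+6833042030178=22496861868481
[23] T[23,9]:9*1241963303533920+1142399079991620=12320068811796900 · T[23,10]:10*835143799377954+1241963303533920=9593401297313460 · T[23,11]:11*366282500870286+835143799377954=4864251308951100 · T[23,12]:12*108823356051137+366282500870286=1672162773483930 · T[23,13]:13*22496861868481+108823356051137=401282560341390
[24] T[24,10]:10*9593401297313460+12320068811796900=108254081784931500 · T[24,11]:11*4864251308951100+9593401297313460=63100165695775560 · T[24,12]:12*1672162773483930+4864251308951100=24930204590758260 · T[24,13]:13*401282560341390+1672162773483930=6888836057922000
Read S(24,10) = 108254081784931500, S(24,11) = 63100165695775560, S(24,12) = 24930204590758260, S(24,13) = 6888836057922000.

108254081784931500, 63100165695775560, 24930204590758260, 6888836057922000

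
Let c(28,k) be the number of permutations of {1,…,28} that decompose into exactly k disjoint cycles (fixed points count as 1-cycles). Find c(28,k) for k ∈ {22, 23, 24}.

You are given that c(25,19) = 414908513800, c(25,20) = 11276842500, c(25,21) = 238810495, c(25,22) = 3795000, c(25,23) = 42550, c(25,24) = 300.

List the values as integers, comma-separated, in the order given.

1845173352165, 38343278610, 626334345

r26: T_26,20=25×11276842500+414908513800=696829576300; T_26,21=25×238810495+11276842500=17247104875; T_26,22=25×3795000+238810495=333685495; T_26,23=25×42550+3795000=4858750; T_26,24=25×300+42550=50050
r27: T_27,21=26×17247104875+696829576300=1145254303050; T_27,22=26×333685495+17247104875=25922927745; T_27,23=26×4858750+333685495=460012995; T_27,24=26×50050+4858750=6160050
r28: T_28,22=27×25922927745+1145254303050=1845173352165; T_28,23=27×460012995+25922927745=38343278610; T_28,24=27×6160050+460012995=626334345
Read c(28,22) = 1845173352165, c(28,23) = 38343278610, c(28,24) = 626334345.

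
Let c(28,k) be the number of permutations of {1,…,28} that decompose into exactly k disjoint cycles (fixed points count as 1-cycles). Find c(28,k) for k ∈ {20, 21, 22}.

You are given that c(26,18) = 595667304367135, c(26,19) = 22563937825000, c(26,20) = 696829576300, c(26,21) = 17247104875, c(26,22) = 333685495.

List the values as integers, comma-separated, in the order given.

2280730371654735, 71603372991150, 1845173352165

@27  (27,19):22563937825000·26+595667304367135→1182329687817135, (27,20):696829576300·26+22563937825000→40681506808800, (27,21):17247104875·26+696829576300→1145254303050, (27,22):333685495·26+17247104875→25922927745
@28  (28,20):40681506808800·27+1182329687817135→2280730371654735, (28,21):1145254303050·27+40681506808800→71603372991150, (28,22):25922927745·27+1145254303050→1845173352165
Read c(28,20) = 2280730371654735, c(28,21) = 71603372991150, c(28,22) = 1845173352165.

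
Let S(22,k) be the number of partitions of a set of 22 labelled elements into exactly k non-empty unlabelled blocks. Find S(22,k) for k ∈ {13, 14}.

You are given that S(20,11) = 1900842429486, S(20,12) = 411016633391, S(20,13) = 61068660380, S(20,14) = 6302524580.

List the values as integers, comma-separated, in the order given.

[21] T[21,12]:12*411016633391+1900842429486=6833042030178 · T[21,13]:13*61068660380+411016633391=1204909218331 · T[21,14]:14*6302524580+61068660380=149304004500
[22] T[22,13]:13*1204909218331+6833042030178=22496861868481 · T[22,14]:14*149304004500+1204909218331=3295165281331
Read S(22,13) = 22496861868481, S(22,14) = 3295165281331.

22496861868481, 3295165281331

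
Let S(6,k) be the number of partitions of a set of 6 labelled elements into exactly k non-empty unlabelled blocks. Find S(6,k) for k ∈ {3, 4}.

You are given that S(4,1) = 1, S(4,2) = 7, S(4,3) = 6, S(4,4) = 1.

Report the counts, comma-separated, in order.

r5: T_5,2=2×7+1=15; T_5,3=3×6+7=25; T_5,4=4×1+6=10
r6: T_6,3=3×25+15=90; T_6,4=4×10+25=65
Read S(6,3) = 90, S(6,4) = 65.

90, 65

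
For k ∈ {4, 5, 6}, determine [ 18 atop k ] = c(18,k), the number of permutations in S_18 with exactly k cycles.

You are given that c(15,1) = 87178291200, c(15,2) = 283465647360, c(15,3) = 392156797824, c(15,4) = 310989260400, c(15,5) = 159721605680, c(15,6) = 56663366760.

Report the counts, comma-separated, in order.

row 16: T[16][2]=15·283465647360+87178291200=4339163001600  T[16][3]=15·392156797824+283465647360=6165817614720  T[16][4]=15·310989260400+392156797824=5056995703824  T[16][5]=15·159721605680+310989260400=2706813345600  T[16][6]=15·56663366760+159721605680=1009672107080
row 17: T[17][3]=16·6165817614720+4339163001600=102992244837120  T[17][4]=16·5056995703824+6165817614720=87077748875904  T[17][5]=16·2706813345600+5056995703824=48366009233424  T[17][6]=16·1009672107080+2706813345600=18861567058880
row 18: T[18][4]=17·87077748875904+102992244837120=1583313975727488  T[18][5]=17·48366009233424+87077748875904=909299905844112  T[18][6]=17·18861567058880+48366009233424=369012649234384
Read c(18,4) = 1583313975727488, c(18,5) = 909299905844112, c(18,6) = 369012649234384.

1583313975727488, 909299905844112, 369012649234384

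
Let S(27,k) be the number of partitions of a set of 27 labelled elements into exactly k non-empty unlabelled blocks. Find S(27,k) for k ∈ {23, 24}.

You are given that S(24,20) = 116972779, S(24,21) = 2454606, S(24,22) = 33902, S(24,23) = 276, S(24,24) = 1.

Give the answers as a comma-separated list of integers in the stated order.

333832005, 5265000

@25  (25,21):2454606·21+116972779→168519505, (25,22):33902·22+2454606→3200450, (25,23):276·23+33902→40250, (25,24):1·24+276→300
@26  (26,22):3200450·22+168519505→238929405, (26,23):40250·23+3200450→4126200, (26,24):300·24+40250→47450
@27  (27,23):4126200·23+238929405→333832005, (27,24):47450·24+4126200→5265000
Read S(27,23) = 333832005, S(27,24) = 5265000.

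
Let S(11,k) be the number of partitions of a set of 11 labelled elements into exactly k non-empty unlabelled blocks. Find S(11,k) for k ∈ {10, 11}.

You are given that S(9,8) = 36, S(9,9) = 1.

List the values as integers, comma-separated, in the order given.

i=10: T(10,9)=36+9·1=45 | T(10,10)=1+10·0=1
i=11: T(11,10)=45+10·1=55 | T(11,11)=1+11·0=1
Read S(11,10) = 55, S(11,11) = 1.

55, 1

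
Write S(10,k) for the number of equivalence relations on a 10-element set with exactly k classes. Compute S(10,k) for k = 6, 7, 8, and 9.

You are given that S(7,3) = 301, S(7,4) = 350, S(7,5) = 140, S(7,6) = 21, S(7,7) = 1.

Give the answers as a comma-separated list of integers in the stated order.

i=8: T(8,4)=301+4·350=1701 | T(8,5)=350+5·140=1050 | T(8,6)=140+6·21=266 | T(8,7)=21+7·1=28 | T(8,8)=1+8·0=1
i=9: T(9,5)=1701+5·1050=6951 | T(9,6)=1050+6·266=2646 | T(9,7)=266+7·28=462 | T(9,8)=28+8·1=36 | T(9,9)=1+9·0=1
i=10: T(10,6)=6951+6·2646=22827 | T(10,7)=2646+7·462=5880 | T(10,8)=462+8·36=750 | T(10,9)=36+9·1=45
Read S(10,6) = 22827, S(10,7) = 5880, S(10,8) = 750, S(10,9) = 45.

22827, 5880, 750, 45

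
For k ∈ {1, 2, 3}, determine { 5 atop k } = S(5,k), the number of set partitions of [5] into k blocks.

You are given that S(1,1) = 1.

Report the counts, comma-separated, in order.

@2  (2,1):1·1+0→1, (2,2):0·2+1→1
@3  (3,1):1·1+0→1, (3,2):1·2+1→3, (3,3):0·3+1→1
@4  (4,1):1·1+0→1, (4,2):3·2+1→7, (4,3):1·3+3→6
@5  (5,1):1·1+0→1, (5,2):7·2+1→15, (5,3):6·3+7→25
Read S(5,1) = 1, S(5,2) = 15, S(5,3) = 25.

1, 15, 25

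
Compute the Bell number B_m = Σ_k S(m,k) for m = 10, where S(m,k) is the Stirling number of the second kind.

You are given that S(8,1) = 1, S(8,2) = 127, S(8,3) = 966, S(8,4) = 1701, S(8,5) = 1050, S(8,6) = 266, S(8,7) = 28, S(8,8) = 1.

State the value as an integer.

115975

i=9: T(9,1)=0+1·1=1 | T(9,2)=1+2·127=255 | T(9,3)=127+3·966=3025 | T(9,4)=966+4·1701=7770 | T(9,5)=1701+5·1050=6951 | T(9,6)=1050+6·266=2646 | T(9,7)=266+7·28=462 | T(9,8)=28+8·1=36 | T(9,9)=1+9·0=1
i=10: T(10,1)=0+1·1=1 | T(10,2)=1+2·255=511 | T(10,3)=255+3·3025=9330 | T(10,4)=3025+4·7770=34105 | T(10,5)=7770+5·6951=42525 | T(10,6)=6951+6·2646=22827 | T(10,7)=2646+7·462=5880 | T(10,8)=462+8·36=750 | T(10,9)=36+9·1=45 | T(10,10)=1+10·0=1
B_10 = ΣS(10,k) = 1+511+9330+34105+42525+22827+5880+750+45+1 = 115975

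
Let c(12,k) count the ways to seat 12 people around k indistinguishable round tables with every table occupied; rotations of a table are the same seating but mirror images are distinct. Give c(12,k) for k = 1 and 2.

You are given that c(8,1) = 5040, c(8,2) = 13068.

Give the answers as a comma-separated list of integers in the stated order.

i=9: T(9,1)=0+8·5040=40320 | T(9,2)=5040+8·13068=109584
i=10: T(10,1)=0+9·40320=362880 | T(10,2)=40320+9·109584=1026576
i=11: T(11,1)=0+10·362880=3628800 | T(11,2)=362880+10·1026576=10628640
i=12: T(12,1)=0+11·3628800=39916800 | T(12,2)=3628800+11·10628640=120543840
Read c(12,1) = 39916800, c(12,2) = 120543840.

39916800, 120543840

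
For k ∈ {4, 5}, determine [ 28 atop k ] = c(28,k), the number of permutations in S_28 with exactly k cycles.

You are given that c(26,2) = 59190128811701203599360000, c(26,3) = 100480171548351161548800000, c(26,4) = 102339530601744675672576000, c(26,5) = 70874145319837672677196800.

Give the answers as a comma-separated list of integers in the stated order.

77226989703299075087834112000, 55278125307966865191587481600

r27: T_27,3=26×100480171548351161548800000+59190128811701203599360000=2671674589068831403868160000; T_27,4=26×102339530601744675672576000+100480171548351161548800000=2761307967193712729035776000; T_27,5=26×70874145319837672677196800+102339530601744675672576000=1945067308917524165279692800
r28: T_28,4=27×2761307967193712729035776000+2671674589068831403868160000=77226989703299075087834112000; T_28,5=27×1945067308917524165279692800+2761307967193712729035776000=55278125307966865191587481600
Read c(28,4) = 77226989703299075087834112000, c(28,5) = 55278125307966865191587481600.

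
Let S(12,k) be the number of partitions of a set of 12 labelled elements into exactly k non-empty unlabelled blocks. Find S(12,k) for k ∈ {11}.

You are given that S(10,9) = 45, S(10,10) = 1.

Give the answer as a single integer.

66

row 11: T[11][10]=10·1+45=55  T[11][11]=11·0+1=1
row 12: T[12][11]=11·1+55=66
Read S(12,11) = 66.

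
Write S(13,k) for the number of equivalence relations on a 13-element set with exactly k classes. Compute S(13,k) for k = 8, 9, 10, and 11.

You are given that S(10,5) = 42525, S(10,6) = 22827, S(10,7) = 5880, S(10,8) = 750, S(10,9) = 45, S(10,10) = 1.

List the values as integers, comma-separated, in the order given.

1899612, 359502, 39325, 2431

r11: T_11,6=6×22827+42525=179487; T_11,7=7×5880+22827=63987; T_11,8=8×750+5880=11880; T_11,9=9×45+750=1155; T_11,10=10×1+45=55; T_11,11=11×0+1=1
r12: T_12,7=7×63987+179487=627396; T_12,8=8×11880+63987=159027; T_12,9=9×1155+11880=22275; T_12,10=10×55+1155=1705; T_12,11=11×1+55=66
r13: T_13,8=8×159027+627396=1899612; T_13,9=9×22275+159027=359502; T_13,10=10×1705+22275=39325; T_13,11=11×66+1705=2431
Read S(13,8) = 1899612, S(13,9) = 359502, S(13,10) = 39325, S(13,11) = 2431.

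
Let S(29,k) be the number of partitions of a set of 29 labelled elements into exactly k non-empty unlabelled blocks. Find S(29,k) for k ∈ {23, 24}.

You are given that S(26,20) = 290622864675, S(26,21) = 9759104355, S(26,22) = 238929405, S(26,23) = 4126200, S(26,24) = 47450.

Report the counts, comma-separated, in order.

@27  (27,21):9759104355·21+290622864675→495564056130, (27,22):238929405·22+9759104355→15015551265, (27,23):4126200·23+238929405→333832005, (27,24):47450·24+4126200→5265000
@28  (28,22):15015551265·22+495564056130→825906183960, (28,23):333832005·23+15015551265→22693687380, (28,24):5265000·24+333832005→460192005
@29  (29,23):22693687380·23+825906183960→1347860993700, (29,24):460192005·24+22693687380→33738295500
Read S(29,23) = 1347860993700, S(29,24) = 33738295500.

1347860993700, 33738295500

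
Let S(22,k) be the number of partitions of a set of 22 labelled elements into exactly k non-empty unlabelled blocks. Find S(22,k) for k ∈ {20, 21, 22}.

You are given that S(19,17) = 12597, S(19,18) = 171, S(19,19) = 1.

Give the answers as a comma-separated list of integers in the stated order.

23485, 231, 1

@20  (20,18):171·18+12597→15675, (20,19):1·19+171→190, (20,20):0·20+1→1
@21  (21,19):190·19+15675→19285, (21,20):1·20+190→210, (21,21):0·21+1→1
@22  (22,20):210·20+19285→23485, (22,21):1·21+210→231, (22,22):0·22+1→1
Read S(22,20) = 23485, S(22,21) = 231, S(22,22) = 1.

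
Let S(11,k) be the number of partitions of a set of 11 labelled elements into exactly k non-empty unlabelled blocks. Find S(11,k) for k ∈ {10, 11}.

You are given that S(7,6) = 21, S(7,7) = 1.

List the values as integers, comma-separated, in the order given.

55, 1

@8  (8,7):1·7+21→28, (8,8):0·8+1→1
@9  (9,8):1·8+28→36, (9,9):0·9+1→1
@10  (10,9):1·9+36→45, (10,10):0·10+1→1
@11  (11,10):1·10+45→55, (11,11):0·11+1→1
Read S(11,10) = 55, S(11,11) = 1.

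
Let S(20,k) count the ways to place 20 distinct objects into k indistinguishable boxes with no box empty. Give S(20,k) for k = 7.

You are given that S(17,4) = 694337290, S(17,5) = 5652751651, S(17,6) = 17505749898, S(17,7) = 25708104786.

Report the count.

row 18: T[18][5]=5·5652751651+694337290=28958095545  T[18][6]=6·17505749898+5652751651=110687251039  T[18][7]=7·25708104786+17505749898=197462483400
row 19: T[19][6]=6·110687251039+28958095545=693081601779  T[19][7]=7·197462483400+110687251039=1492924634839
row 20: T[20][7]=7·1492924634839+693081601779=11143554045652
Read S(20,7) = 11143554045652.

11143554045652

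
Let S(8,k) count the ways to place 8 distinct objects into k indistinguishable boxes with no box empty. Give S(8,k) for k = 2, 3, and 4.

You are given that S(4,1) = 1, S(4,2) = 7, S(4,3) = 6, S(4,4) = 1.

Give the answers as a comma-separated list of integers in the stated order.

127, 966, 1701

[5] T[5,1]:1*1+0=1 · T[5,2]:2*7+1=15 · T[5,3]:3*6+7=25 · T[5,4]:4*1+6=10
[6] T[6,1]:1*1+0=1 · T[6,2]:2*15+1=31 · T[6,3]:3*25+15=90 · T[6,4]:4*10+25=65
[7] T[7,1]:1*1+0=1 · T[7,2]:2*31+1=63 · T[7,3]:3*90+31=301 · T[7,4]:4*65+90=350
[8] T[8,2]:2*63+1=127 · T[8,3]:3*301+63=966 · T[8,4]:4*350+301=1701
Read S(8,2) = 127, S(8,3) = 966, S(8,4) = 1701.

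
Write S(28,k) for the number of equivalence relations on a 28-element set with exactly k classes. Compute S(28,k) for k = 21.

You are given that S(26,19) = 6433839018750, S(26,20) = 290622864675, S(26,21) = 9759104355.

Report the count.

row 27: T[27][20]=20·290622864675+6433839018750=12246296312250  T[27][21]=21·9759104355+290622864675=495564056130
row 28: T[28][21]=21·495564056130+12246296312250=22653141490980
Read S(28,21) = 22653141490980.

22653141490980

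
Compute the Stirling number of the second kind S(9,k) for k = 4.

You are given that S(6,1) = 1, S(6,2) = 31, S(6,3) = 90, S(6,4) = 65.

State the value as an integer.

7770

i=7: T(7,2)=1+2·31=63 | T(7,3)=31+3·90=301 | T(7,4)=90+4·65=350
i=8: T(8,3)=63+3·301=966 | T(8,4)=301+4·350=1701
i=9: T(9,4)=966+4·1701=7770
Read S(9,4) = 7770.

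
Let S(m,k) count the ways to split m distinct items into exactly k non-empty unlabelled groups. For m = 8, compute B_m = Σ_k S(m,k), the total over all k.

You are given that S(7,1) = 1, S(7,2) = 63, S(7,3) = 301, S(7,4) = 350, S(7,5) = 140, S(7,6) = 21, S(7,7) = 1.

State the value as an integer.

4140

r8: T_8,1=1×1+0=1; T_8,2=2×63+1=127; T_8,3=3×301+63=966; T_8,4=4×350+301=1701; T_8,5=5×140+350=1050; T_8,6=6×21+140=266; T_8,7=7×1+21=28; T_8,8=8×0+1=1
B_8 = ΣS(8,k) = 1+127+966+1701+1050+266+28+1 = 4140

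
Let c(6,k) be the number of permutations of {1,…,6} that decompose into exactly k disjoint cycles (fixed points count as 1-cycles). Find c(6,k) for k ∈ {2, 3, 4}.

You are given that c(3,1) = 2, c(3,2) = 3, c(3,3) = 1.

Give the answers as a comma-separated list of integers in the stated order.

@4  (4,1):2·3+0→6, (4,2):3·3+2→11, (4,3):1·3+3→6, (4,4):0·3+1→1
@5  (5,1):6·4+0→24, (5,2):11·4+6→50, (5,3):6·4+11→35, (5,4):1·4+6→10
@6  (6,2):50·5+24→274, (6,3):35·5+50→225, (6,4):10·5+35→85
Read c(6,2) = 274, c(6,3) = 225, c(6,4) = 85.

274, 225, 85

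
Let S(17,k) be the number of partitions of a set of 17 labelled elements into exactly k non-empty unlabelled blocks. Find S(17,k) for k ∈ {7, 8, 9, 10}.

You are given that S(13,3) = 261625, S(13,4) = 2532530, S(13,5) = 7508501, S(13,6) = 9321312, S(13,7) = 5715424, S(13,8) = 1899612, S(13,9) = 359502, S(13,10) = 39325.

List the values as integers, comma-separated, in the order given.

25708104786, 20415995028, 9528822303, 2758334150

[14] T[14,4]:4*2532530+261625=10391745 · T[14,5]:5*7508501+2532530=40075035 · T[14,6]:6*9321312+7508501=63436373 · T[14,7]:7*5715424+9321312=49329280 · T[14,8]:8*1899612+5715424=20912320 · T[14,9]:9*359502+1899612=5135130 · T[14,10]:10*39325+359502=752752
[15] T[15,5]:5*40075035+10391745=210766920 · T[15,6]:6*63436373+40075035=420693273 · T[15,7]:7*49329280+63436373=408741333 · T[15,8]:8*20912320+49329280=216627840 · T[15,9]:9*5135130+20912320=67128490 · T[15,10]:10*752752+5135130=12662650
[16] T[16,6]:6*420693273+210766920=2734926558 · T[16,7]:7*408741333+420693273=3281882604 · T[16,8]:8*216627840+408741333=2141764053 · T[16,9]:9*67128490+216627840=820784250 · T[16,10]:10*12662650+67128490=193754990
[17] T[17,7]:7*3281882604+2734926558=25708104786 · T[17,8]:8*2141764053+3281882604=20415995028 · T[17,9]:9*820784250+2141764053=9528822303 · T[17,10]:10*193754990+820784250=2758334150
Read S(17,7) = 25708104786, S(17,8) = 20415995028, S(17,9) = 9528822303, S(17,10) = 2758334150.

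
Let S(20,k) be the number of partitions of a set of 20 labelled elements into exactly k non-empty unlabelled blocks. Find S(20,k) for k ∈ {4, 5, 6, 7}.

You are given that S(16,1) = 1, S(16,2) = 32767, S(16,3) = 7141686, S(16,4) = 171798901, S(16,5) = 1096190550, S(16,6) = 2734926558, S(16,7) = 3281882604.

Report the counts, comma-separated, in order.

45232115901, 749206090500, 4306078895384, 11143554045652

r17: T_17,1=1×1+0=1; T_17,2=2×32767+1=65535; T_17,3=3×7141686+32767=21457825; T_17,4=4×171798901+7141686=694337290; T_17,5=5×1096190550+171798901=5652751651; T_17,6=6×2734926558+1096190550=17505749898; T_17,7=7×3281882604+2734926558=25708104786
r18: T_18,2=2×65535+1=131071; T_18,3=3×21457825+65535=64439010; T_18,4=4×694337290+21457825=2798806985; T_18,5=5×5652751651+694337290=28958095545; T_18,6=6×17505749898+5652751651=110687251039; T_18,7=7×25708104786+17505749898=197462483400
r19: T_19,3=3×64439010+131071=193448101; T_19,4=4×2798806985+64439010=11259666950; T_19,5=5×28958095545+2798806985=147589284710; T_19,6=6×110687251039+28958095545=693081601779; T_19,7=7×197462483400+110687251039=1492924634839
r20: T_20,4=4×11259666950+193448101=45232115901; T_20,5=5×147589284710+11259666950=749206090500; T_20,6=6×693081601779+147589284710=4306078895384; T_20,7=7×1492924634839+693081601779=11143554045652
Read S(20,4) = 45232115901, S(20,5) = 749206090500, S(20,6) = 4306078895384, S(20,7) = 11143554045652.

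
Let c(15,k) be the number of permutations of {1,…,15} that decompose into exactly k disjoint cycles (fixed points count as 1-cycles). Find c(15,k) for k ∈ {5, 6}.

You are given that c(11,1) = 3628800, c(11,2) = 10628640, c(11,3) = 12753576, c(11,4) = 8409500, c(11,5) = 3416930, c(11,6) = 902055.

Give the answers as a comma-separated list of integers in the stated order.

row 12: T[12][2]=11·10628640+3628800=120543840  T[12][3]=11·12753576+10628640=150917976  T[12][4]=11·8409500+12753576=105258076  T[12][5]=11·3416930+8409500=45995730  T[12][6]=11·902055+3416930=13339535
row 13: T[13][3]=12·150917976+120543840=1931559552  T[13][4]=12·105258076+150917976=1414014888  T[13][5]=12·45995730+105258076=657206836  T[13][6]=12·13339535+45995730=206070150
row 14: T[14][4]=13·1414014888+1931559552=20313753096  T[14][5]=13·657206836+1414014888=9957703756  T[14][6]=13·206070150+657206836=3336118786
row 15: T[15][5]=14·9957703756+20313753096=159721605680  T[15][6]=14·3336118786+9957703756=56663366760
Read c(15,5) = 159721605680, c(15,6) = 56663366760.

159721605680, 56663366760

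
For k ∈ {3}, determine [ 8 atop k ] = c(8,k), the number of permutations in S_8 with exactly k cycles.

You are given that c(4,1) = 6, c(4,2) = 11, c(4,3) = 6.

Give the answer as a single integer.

13132

row 5: T[5][1]=4·6+0=24  T[5][2]=4·11+6=50  T[5][3]=4·6+11=35
row 6: T[6][1]=5·24+0=120  T[6][2]=5·50+24=274  T[6][3]=5·35+50=225
row 7: T[7][2]=6·274+120=1764  T[7][3]=6·225+274=1624
row 8: T[8][3]=7·1624+1764=13132
Read c(8,3) = 13132.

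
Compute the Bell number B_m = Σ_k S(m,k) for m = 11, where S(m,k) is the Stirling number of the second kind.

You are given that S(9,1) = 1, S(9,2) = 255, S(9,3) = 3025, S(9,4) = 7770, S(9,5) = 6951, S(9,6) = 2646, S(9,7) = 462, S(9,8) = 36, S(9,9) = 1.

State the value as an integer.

row 10: T[10][1]=1·1+0=1  T[10][2]=2·255+1=511  T[10][3]=3·3025+255=9330  T[10][4]=4·7770+3025=34105  T[10][5]=5·6951+7770=42525  T[10][6]=6·2646+6951=22827  T[10][7]=7·462+2646=5880  T[10][8]=8·36+462=750  T[10][9]=9·1+36=45  T[10][10]=10·0+1=1
row 11: T[11][1]=1·1+0=1  T[11][2]=2·511+1=1023  T[11][3]=3·9330+511=28501  T[11][4]=4·34105+9330=145750  T[11][5]=5·42525+34105=246730  T[11][6]=6·22827+42525=179487  T[11][7]=7·5880+22827=63987  T[11][8]=8·750+5880=11880  T[11][9]=9·45+750=1155  T[11][10]=10·1+45=55  T[11][11]=11·0+1=1
B_11 = ΣS(11,k) = 1+1023+28501+145750+246730+179487+63987+11880+1155+55+1 = 678570

678570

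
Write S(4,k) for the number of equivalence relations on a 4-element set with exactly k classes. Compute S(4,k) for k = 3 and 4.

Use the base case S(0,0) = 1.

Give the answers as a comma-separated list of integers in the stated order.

r1: T_1,1=1×0+1=1
r2: T_2,1=1×1+0=1; T_2,2=2×0+1=1
r3: T_3,2=2×1+1=3; T_3,3=3×0+1=1
r4: T_4,3=3×1+3=6; T_4,4=4×0+1=1
Read S(4,3) = 6, S(4,4) = 1.

6, 1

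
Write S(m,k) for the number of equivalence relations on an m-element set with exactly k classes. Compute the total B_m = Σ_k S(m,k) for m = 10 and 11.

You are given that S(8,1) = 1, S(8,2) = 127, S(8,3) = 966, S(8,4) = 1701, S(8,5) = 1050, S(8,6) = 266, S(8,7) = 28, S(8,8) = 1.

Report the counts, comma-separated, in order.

115975, 678570

row 9: T[9][1]=1·1+0=1  T[9][2]=2·127+1=255  T[9][3]=3·966+127=3025  T[9][4]=4·1701+966=7770  T[9][5]=5·1050+1701=6951  T[9][6]=6·266+1050=2646  T[9][7]=7·28+266=462  T[9][8]=8·1+28=36  T[9][9]=9·0+1=1
row 10: T[10][1]=1·1+0=1  T[10][2]=2·255+1=511  T[10][3]=3·3025+255=9330  T[10][4]=4·7770+3025=34105  T[10][5]=5·6951+7770=42525  T[10][6]=6·2646+6951=22827  T[10][7]=7·462+2646=5880  T[10][8]=8·36+462=750  T[10][9]=9·1+36=45  T[10][10]=10·0+1=1
row 11: T[11][1]=1·1+0=1  T[11][2]=2·511+1=1023  T[11][3]=3·9330+511=28501  T[11][4]=4·34105+9330=145750  T[11][5]=5·42525+34105=246730  T[11][6]=6·22827+42525=179487  T[11][7]=7·5880+22827=63987  T[11][8]=8·750+5880=11880  T[11][9]=9·45+750=1155  T[11][10]=10·1+45=55  T[11][11]=11·0+1=1
B_10 = ΣS(10,k) = 1+511+9330+34105+42525+22827+5880+750+45+1 = 115975
B_11 = ΣS(11,k) = 1+1023+28501+145750+246730+179487+63987+11880+1155+55+1 = 678570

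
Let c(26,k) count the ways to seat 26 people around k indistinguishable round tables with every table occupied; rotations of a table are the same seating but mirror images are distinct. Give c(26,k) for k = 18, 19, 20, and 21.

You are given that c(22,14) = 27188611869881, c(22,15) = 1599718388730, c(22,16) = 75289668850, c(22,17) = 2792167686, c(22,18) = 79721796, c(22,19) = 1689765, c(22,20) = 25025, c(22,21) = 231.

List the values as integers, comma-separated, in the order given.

595667304367135, 22563937825000, 696829576300, 17247104875

[23] T[23,15]:22*1599718388730+27188611869881=62382416421941 · T[23,16]:22*75289668850+1599718388730=3256091103430 · T[23,17]:22*2792167686+75289668850=136717357942 · T[23,18]:22*79721796+2792167686=4546047198 · T[23,19]:22*1689765+79721796=116896626 · T[23,20]:22*25025+1689765=2240315 · T[23,21]:22*231+25025=30107
[24] T[24,16]:23*3256091103430+62382416421941=137272511800831 · T[24,17]:23*136717357942+3256091103430=6400590336096 · T[24,18]:23*4546047198+136717357942=241276443496 · T[24,19]:23*116896626+4546047198=7234669596 · T[24,20]:23*2240315+116896626=168423871 · T[24,21]:23*30107+2240315=2932776
[25] T[25,17]:24*6400590336096+137272511800831=290886679867135 · T[25,18]:24*241276443496+6400590336096=12191224980000 · T[25,19]:24*7234669596+241276443496=414908513800 · T[25,20]:24*168423871+7234669596=11276842500 · T[25,21]:24*2932776+168423871=238810495
[26] T[26,18]:25*12191224980000+290886679867135=595667304367135 · T[26,19]:25*414908513800+12191224980000=22563937825000 · T[26,20]:25*11276842500+414908513800=696829576300 · T[26,21]:25*238810495+11276842500=17247104875
Read c(26,18) = 595667304367135, c(26,19) = 22563937825000, c(26,20) = 696829576300, c(26,21) = 17247104875.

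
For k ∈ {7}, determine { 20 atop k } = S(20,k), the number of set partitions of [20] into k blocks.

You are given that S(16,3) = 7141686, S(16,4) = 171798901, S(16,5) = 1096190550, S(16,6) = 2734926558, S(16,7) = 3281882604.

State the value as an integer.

row 17: T[17][4]=4·171798901+7141686=694337290  T[17][5]=5·1096190550+171798901=5652751651  T[17][6]=6·2734926558+1096190550=17505749898  T[17][7]=7·3281882604+2734926558=25708104786
row 18: T[18][5]=5·5652751651+694337290=28958095545  T[18][6]=6·17505749898+5652751651=110687251039  T[18][7]=7·25708104786+17505749898=197462483400
row 19: T[19][6]=6·110687251039+28958095545=693081601779  T[19][7]=7·197462483400+110687251039=1492924634839
row 20: T[20][7]=7·1492924634839+693081601779=11143554045652
Read S(20,7) = 11143554045652.

11143554045652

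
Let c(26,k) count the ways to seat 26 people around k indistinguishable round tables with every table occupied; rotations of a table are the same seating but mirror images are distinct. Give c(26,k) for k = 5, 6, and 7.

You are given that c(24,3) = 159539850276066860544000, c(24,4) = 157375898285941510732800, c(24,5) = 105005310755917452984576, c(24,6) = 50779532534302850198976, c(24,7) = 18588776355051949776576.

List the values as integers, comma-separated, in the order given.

i=25: T(25,4)=159539850276066860544000+24·157375898285941510732800=3936561409138663118131200 | T(25,5)=157375898285941510732800+24·105005310755917452984576=2677503356427960382362624 | T(25,6)=105005310755917452984576+24·50779532534302850198976=1323714091579185857760000 | T(25,7)=50779532534302850198976+24·18588776355051949776576=496910165055549644836800
i=26: T(26,5)=3936561409138663118131200+25·2677503356427960382362624=70874145319837672677196800 | T(26,6)=2677503356427960382362624+25·1323714091579185857760000=35770355645907606826362624 | T(26,7)=1323714091579185857760000+25·496910165055549644836800=13746468217967926978680000
Read c(26,5) = 70874145319837672677196800, c(26,6) = 35770355645907606826362624, c(26,7) = 13746468217967926978680000.

70874145319837672677196800, 35770355645907606826362624, 13746468217967926978680000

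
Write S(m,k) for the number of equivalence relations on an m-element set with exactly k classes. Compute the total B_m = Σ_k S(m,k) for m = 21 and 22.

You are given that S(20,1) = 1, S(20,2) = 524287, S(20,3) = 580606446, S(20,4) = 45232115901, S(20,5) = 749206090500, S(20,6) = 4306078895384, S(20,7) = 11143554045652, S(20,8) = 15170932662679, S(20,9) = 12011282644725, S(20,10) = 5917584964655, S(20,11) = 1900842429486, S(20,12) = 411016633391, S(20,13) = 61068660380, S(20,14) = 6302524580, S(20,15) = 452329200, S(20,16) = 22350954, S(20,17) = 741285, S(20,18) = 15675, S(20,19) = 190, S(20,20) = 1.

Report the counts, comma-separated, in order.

474869816156751, 4506715738447323

i=21: T(21,1)=0+1·1=1 | T(21,2)=1+2·524287=1048575 | T(21,3)=524287+3·580606446=1742343625 | T(21,4)=580606446+4·45232115901=181509070050 | T(21,5)=45232115901+5·749206090500=3791262568401 | T(21,6)=749206090500+6·4306078895384=26585679462804 | T(21,7)=4306078895384+7·11143554045652=82310957214948 | T(21,8)=11143554045652+8·15170932662679=132511015347084 | T(21,9)=15170932662679+9·12011282644725=123272476465204 | T(21,10)=12011282644725+10·5917584964655=71187132291275 | T(21,11)=5917584964655+11·1900842429486=26826851689001 | T(21,12)=1900842429486+12·411016633391=6833042030178 | T(21,13)=411016633391+13·61068660380=1204909218331 | T(21,14)=61068660380+14·6302524580=149304004500 | T(21,15)=6302524580+15·452329200=13087462580 | T(21,16)=452329200+16·22350954=809944464 | T(21,17)=22350954+17·741285=34952799 | T(21,18)=741285+18·15675=1023435 | T(21,19)=15675+19·190=19285 | T(21,20)=190+20·1=210 | T(21,21)=1+21·0=1
i=22: T(22,1)=0+1·1=1 | T(22,2)=1+2·1048575=2097151 | T(22,3)=1048575+3·1742343625=5228079450 | T(22,4)=1742343625+4·181509070050=727778623825 | T(22,5)=181509070050+5·3791262568401=19137821912055 | T(22,6)=3791262568401+6·26585679462804=163305339345225 | T(22,7)=26585679462804+7·82310957214948=602762379967440 | T(22,8)=82310957214948+8·132511015347084=1142399079991620 | T(22,9)=132511015347084+9·123272476465204=1241963303533920 | T(22,10)=123272476465204+10·71187132291275=835143799377954 | T(22,11)=71187132291275+11·26826851689001=366282500870286 | T(22,12)=26826851689001+12·6833042030178=108823356051137 | T(22,13)=6833042030178+13·1204909218331=22496861868481 | T(22,14)=1204909218331+14·149304004500=3295165281331 | T(22,15)=149304004500+15·13087462580=345615943200 | T(22,16)=13087462580+16·809944464=26046574004 | T(22,17)=809944464+17·34952799=1404142047 | T(22,18)=34952799+18·1023435=53374629 | T(22,19)=1023435+19·19285=1389850 | T(22,20)=19285+20·210=23485 | T(22,21)=210+21·1=231 | T(22,22)=1+22·0=1
B_21 = ΣS(21,k) = 1+1048575+1742343625+181509070050+3791262568401+26585679462804+82310957214948+132511015347084+123272476465204+71187132291275+26826851689001+6833042030178+1204909218331+149304004500+13087462580+809944464+34952799+1023435+19285+210+1 = 474869816156751
B_22 = ΣS(22,k) = 1+2097151+5228079450+727778623825+19137821912055+163305339345225+602762379967440+1142399079991620+1241963303533920+835143799377954+366282500870286+108823356051137+22496861868481+3295165281331+345615943200+26046574004+1404142047+53374629+1389850+23485+231+1 = 4506715738447323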